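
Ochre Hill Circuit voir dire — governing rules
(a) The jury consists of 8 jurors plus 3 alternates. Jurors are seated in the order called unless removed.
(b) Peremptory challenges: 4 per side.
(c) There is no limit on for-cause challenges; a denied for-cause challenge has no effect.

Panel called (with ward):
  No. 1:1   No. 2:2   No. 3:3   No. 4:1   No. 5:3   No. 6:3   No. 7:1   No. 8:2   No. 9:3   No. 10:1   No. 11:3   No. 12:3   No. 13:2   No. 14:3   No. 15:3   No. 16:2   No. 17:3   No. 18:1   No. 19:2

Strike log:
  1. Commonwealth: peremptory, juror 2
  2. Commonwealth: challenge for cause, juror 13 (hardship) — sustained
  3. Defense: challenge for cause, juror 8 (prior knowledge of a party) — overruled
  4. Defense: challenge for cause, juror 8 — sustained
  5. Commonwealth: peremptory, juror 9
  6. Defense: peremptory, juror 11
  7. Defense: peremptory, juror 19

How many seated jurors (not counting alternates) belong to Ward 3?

Removed: #2, #8, #9, #11, #13, #19.
Seated jurors 1–8: #1, #3, #4, #5, #6, #7, #10, #12 (alternates #14, #15, #16 not counted).
Of those, in Ward 3: #3, #5, #6, #12 → 4.

4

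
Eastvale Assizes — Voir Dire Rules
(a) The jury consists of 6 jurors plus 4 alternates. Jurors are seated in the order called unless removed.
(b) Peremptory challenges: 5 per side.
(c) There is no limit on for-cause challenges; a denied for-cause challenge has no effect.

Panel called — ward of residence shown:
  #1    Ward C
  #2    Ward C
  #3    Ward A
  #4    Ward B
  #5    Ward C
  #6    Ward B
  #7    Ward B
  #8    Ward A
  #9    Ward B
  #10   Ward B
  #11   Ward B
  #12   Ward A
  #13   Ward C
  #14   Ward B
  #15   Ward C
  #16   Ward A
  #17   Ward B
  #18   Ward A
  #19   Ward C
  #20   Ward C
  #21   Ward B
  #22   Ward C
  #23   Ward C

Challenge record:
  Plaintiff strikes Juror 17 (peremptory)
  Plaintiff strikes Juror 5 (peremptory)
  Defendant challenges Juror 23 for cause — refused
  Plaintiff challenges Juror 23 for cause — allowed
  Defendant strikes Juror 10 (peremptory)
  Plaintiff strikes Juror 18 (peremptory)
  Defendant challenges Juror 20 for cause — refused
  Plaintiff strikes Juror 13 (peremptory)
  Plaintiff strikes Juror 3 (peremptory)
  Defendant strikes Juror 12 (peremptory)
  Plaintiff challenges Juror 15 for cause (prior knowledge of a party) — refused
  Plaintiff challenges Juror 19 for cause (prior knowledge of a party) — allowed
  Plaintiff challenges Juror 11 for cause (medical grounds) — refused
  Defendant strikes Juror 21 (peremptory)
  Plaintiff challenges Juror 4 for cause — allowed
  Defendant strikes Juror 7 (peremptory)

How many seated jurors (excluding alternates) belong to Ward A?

Removed: #3, #4, #5, #7, #10, #12, #13, #17, #18, #19, #21, #23.
Seated jurors 1–6: #1, #2, #6, #8, #9, #11 (alternates #14, #15, #16, #20 not counted).
Of those, in Ward A: #8 → 1.

1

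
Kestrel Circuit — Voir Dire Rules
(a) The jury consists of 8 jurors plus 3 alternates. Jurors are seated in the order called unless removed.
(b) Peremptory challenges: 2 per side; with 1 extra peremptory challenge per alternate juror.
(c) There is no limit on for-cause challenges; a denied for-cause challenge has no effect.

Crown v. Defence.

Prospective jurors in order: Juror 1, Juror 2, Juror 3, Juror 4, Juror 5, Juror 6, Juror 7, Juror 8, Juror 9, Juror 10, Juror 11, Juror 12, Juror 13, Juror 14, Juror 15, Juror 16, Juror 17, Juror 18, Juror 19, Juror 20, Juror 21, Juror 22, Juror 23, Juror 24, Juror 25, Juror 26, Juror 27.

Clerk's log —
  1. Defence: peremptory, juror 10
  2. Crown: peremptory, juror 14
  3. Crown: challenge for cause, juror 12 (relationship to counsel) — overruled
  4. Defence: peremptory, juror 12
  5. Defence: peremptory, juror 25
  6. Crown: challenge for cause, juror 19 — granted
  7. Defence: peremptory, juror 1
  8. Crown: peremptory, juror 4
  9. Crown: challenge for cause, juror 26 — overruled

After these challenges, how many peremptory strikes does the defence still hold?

Defence allotment: 2 base + 1 × 3 alternates = 5.
Defence peremptories used: #10, #12, #25, #1 — 4.
Remaining: 5 − 4 = 1.

1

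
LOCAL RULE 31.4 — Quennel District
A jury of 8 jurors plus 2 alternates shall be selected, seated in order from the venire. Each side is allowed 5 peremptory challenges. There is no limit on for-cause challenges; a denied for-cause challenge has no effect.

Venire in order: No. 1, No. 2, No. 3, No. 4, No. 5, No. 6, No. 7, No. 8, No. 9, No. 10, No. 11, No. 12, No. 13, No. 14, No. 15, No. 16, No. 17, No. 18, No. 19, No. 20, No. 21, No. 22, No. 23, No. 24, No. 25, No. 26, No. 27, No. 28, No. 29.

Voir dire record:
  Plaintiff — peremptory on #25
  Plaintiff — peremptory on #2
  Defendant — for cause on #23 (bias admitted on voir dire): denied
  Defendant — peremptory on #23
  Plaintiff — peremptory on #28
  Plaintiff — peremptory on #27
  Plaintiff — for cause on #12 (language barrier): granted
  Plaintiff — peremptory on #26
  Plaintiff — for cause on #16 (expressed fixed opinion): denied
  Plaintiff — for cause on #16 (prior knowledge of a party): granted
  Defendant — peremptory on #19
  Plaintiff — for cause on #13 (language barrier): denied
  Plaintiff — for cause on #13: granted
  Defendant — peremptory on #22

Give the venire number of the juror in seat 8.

9

Removed: #2, #12, #13, #16, #19, #22, #23, #25, #26, #27, #28.
Filling seats in venire order through position 8: #1, #3, #4, #5, #6, #7, #8, #9.
So seat 8 is #9.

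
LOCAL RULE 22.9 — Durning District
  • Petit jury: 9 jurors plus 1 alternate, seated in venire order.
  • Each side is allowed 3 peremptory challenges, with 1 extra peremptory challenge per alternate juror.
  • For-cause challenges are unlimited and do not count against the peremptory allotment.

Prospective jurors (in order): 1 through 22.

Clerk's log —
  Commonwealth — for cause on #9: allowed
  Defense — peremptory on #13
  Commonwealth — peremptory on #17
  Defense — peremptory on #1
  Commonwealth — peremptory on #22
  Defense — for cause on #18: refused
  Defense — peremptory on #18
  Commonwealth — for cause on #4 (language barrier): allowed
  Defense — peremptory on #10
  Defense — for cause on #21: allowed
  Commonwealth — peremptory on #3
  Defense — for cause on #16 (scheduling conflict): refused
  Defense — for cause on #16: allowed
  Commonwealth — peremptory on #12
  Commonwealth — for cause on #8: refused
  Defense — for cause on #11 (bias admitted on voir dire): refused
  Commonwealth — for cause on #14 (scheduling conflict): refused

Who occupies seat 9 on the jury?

Removed: #1, #3, #4, #9, #10, #12, #13, #16, #17, #18, #21, #22. (#8, #11, #14 stay — for-cause denied.)
Seating in order: seats 1–9 → #2, #5, #6, #7, #8, #11, #14, #15, #19; alternates → #20.
So seat 9 is #19.

19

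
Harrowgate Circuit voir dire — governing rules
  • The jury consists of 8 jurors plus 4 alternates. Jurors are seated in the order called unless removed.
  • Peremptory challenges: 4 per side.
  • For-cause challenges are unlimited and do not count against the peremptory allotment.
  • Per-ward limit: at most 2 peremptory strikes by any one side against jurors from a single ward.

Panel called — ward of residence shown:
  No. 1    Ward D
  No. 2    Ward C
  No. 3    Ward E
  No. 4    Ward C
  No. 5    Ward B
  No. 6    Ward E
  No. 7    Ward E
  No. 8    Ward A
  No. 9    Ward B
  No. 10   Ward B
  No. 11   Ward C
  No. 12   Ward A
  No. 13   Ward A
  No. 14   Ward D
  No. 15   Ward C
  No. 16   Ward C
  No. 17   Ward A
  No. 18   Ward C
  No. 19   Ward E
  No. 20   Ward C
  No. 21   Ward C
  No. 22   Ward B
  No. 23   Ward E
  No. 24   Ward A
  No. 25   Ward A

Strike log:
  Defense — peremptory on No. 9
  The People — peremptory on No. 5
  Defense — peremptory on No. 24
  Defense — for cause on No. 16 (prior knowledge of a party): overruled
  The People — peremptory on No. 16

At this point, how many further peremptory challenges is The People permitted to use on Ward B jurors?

1

The People peremptories so far: #5, #16 — 2 of 4 used, 2 left overall.
Against Ward B: #5 — 1 used; per-ward cap 2 leaves 1.
Binding limit: min(2, 1) = 1.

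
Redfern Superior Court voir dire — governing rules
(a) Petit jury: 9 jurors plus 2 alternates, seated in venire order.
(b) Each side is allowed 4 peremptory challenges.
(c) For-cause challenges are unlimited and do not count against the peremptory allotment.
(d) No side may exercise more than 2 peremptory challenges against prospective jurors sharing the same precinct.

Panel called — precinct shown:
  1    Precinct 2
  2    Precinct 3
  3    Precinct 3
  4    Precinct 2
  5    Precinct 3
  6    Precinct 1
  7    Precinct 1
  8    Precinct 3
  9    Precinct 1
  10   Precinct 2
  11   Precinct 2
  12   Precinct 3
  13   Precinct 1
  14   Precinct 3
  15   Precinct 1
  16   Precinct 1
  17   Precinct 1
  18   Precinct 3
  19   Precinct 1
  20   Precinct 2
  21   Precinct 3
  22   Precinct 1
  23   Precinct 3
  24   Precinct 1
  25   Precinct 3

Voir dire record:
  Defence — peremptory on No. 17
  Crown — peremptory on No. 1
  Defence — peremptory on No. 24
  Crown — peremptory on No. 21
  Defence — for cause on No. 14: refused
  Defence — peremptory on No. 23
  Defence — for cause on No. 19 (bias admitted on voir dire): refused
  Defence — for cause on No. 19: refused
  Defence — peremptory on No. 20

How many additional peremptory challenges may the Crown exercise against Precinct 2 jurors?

1

Crown peremptories so far: #1, #21 — 2 of 4 used, 2 left overall.
Against Precinct 2: #1 — 1 used; per-precinct cap 2 leaves 1.
Binding limit: min(2, 1) = 1.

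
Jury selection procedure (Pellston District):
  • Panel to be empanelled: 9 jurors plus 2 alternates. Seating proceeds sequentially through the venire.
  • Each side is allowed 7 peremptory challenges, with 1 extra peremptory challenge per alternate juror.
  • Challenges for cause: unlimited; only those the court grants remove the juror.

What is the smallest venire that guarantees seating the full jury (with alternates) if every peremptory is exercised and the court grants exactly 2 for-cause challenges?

31

Seats to fill: 9 + 2 alternates = 11.
Peremptories: 7 + 1×2 = 9 per side × 2 sides = 18.
For-cause removals: 2.
Minimum venire: 11 + 18 + 2 = 31.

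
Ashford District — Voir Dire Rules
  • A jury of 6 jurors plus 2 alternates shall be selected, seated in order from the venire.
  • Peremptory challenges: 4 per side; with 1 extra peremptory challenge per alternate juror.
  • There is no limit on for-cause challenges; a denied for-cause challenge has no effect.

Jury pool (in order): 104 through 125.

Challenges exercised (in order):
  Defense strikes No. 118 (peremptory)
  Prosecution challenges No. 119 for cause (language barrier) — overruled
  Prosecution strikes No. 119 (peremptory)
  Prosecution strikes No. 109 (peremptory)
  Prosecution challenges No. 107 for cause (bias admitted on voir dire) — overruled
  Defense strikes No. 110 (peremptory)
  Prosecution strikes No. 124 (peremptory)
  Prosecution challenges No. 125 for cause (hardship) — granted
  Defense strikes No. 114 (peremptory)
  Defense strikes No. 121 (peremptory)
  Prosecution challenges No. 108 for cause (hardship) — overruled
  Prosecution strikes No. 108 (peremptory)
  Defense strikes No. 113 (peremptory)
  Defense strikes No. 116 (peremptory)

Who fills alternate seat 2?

117

Removed: #108, #109, #110, #113, #114, #116, #118, #119, #121, #124, #125. (#107 stays — for-cause denied.)
Filling seats in venire order through position 8: #104, #105, #106, #107, #111, #112, #115, #117.
So alternate 2 is #117.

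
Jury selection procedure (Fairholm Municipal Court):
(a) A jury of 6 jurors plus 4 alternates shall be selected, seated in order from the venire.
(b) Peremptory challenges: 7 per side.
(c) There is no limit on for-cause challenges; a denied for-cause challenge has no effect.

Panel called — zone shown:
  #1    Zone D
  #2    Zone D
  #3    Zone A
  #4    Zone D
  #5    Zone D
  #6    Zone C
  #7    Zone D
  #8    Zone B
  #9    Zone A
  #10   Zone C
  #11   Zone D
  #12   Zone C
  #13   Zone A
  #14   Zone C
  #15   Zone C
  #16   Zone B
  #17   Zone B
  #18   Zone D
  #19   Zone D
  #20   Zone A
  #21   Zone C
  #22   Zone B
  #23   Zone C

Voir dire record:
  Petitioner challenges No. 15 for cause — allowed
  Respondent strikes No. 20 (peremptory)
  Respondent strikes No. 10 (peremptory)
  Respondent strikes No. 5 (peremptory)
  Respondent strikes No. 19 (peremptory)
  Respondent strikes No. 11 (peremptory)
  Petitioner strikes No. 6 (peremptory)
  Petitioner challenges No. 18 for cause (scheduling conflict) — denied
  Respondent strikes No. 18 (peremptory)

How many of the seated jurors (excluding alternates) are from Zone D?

4

Removed: #5, #6, #10, #11, #15, #18, #19, #20.
Seated jurors 1–6: #1, #2, #3, #4, #7, #8 (alternates #9, #12, #13, #14 not counted).
Of those, in Zone D: #1, #2, #4, #7 → 4.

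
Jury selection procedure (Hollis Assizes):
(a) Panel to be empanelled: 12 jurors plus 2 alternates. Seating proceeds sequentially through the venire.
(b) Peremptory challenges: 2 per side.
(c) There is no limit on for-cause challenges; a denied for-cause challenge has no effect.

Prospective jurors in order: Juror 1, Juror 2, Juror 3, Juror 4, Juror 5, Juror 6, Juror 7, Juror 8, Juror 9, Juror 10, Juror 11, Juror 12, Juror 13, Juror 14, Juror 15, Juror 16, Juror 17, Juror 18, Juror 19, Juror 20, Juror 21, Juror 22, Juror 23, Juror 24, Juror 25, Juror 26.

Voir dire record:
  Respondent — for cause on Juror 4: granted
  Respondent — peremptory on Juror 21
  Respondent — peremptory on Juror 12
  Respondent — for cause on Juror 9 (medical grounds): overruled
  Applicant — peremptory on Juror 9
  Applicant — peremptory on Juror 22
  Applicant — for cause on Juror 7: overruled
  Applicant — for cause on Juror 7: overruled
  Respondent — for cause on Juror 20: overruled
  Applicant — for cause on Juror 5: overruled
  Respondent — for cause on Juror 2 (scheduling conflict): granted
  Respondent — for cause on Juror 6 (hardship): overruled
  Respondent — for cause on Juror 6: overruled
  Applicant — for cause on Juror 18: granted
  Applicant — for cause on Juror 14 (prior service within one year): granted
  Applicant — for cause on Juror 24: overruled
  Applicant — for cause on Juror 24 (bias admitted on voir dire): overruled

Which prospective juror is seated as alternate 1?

Removed: #2, #4, #9, #12, #14, #18, #21, #22. (#5, #6, #7, #20, #24 stay — for-cause denied.)
Filling seats in venire order through position 13: #1, #3, #5, #6, #7, #8, #10, #11, #13, #15, #16, #17, #19.
So alternate 1 is #19.

19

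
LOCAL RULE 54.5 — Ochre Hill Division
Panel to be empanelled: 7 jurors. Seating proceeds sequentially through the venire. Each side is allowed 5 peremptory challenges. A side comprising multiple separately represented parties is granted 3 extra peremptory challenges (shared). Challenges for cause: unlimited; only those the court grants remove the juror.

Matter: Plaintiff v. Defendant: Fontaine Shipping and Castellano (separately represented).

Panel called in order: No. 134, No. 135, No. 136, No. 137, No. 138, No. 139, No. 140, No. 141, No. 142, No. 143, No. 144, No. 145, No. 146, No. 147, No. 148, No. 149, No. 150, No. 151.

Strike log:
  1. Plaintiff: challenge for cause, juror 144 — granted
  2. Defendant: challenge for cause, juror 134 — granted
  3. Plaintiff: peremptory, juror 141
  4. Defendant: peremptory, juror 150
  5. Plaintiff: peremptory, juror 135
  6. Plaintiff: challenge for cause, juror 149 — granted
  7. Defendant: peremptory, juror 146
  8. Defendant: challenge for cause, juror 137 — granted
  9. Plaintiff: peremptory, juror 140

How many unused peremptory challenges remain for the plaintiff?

2

Plaintiff allotment: 5.
Plaintiff peremptories used: #141, #135, #140 — 3 (for-cause on #144, #149 don't count).
Remaining: 5 − 3 = 2.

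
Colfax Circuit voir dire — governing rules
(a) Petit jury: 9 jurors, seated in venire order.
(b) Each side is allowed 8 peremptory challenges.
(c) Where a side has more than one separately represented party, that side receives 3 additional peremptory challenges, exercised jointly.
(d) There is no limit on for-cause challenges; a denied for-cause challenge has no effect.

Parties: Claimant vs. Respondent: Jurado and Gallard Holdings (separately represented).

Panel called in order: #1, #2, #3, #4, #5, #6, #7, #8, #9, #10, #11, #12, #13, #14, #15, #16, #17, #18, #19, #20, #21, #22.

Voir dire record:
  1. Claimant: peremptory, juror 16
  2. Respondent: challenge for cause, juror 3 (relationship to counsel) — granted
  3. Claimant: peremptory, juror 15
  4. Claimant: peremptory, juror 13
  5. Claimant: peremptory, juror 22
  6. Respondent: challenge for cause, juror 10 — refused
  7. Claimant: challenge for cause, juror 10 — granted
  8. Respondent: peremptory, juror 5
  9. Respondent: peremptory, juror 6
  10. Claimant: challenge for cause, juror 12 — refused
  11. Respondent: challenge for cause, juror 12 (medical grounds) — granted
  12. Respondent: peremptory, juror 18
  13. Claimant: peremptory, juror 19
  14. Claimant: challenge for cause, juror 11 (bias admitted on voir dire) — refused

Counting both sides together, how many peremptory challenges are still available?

Claimant allotment: 8. Respondent allotment: 8 base + 3 multi-party = 11.
Claimant peremptories used: #16, #15, #13, #22, #19 — 5 (for-cause on #10, #12, #11 don't count).
Respondent peremptories used: #5, #6, #18 — 3 (for-cause on #3, #10, #12 don't count).
Remaining: (8 − 5) + (11 − 3) = 11.

11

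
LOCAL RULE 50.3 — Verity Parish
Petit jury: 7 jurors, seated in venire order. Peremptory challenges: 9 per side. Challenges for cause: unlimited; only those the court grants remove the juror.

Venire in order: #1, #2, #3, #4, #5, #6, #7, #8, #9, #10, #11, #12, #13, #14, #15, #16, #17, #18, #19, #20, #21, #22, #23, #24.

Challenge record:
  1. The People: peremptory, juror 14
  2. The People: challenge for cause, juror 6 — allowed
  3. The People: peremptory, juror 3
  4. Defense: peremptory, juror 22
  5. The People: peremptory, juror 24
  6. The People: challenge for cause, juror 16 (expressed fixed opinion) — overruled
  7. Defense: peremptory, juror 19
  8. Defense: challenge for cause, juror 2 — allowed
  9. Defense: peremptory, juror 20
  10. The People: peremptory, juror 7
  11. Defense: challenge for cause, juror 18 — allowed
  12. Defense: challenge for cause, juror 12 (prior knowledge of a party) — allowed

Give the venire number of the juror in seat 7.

Removed: #2, #3, #6, #7, #12, #14, #18, #19, #20, #22, #24. (#16 stays — for-cause denied.)
Seating in order: seats 1–7 → #1, #4, #5, #8, #9, #10, #11.
So seat 7 is #11.

11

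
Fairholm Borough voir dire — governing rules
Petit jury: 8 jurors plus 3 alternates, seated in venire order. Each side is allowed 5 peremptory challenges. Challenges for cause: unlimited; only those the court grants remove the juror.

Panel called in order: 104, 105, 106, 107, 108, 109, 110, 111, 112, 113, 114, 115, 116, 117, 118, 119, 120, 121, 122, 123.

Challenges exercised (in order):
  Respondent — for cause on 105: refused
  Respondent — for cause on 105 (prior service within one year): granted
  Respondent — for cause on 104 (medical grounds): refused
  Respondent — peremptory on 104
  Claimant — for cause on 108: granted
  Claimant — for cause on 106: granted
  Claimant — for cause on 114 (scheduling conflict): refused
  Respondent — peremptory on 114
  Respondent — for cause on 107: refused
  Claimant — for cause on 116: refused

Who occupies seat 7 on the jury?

Removed: #104, #105, #106, #108, #114. (#107, #116 stay — for-cause denied.)
Seating in order: seats 1–8 → #107, #109, #110, #111, #112, #113, #115, #116; alternates → #117, #118, #119.
So seat 7 is #115.

115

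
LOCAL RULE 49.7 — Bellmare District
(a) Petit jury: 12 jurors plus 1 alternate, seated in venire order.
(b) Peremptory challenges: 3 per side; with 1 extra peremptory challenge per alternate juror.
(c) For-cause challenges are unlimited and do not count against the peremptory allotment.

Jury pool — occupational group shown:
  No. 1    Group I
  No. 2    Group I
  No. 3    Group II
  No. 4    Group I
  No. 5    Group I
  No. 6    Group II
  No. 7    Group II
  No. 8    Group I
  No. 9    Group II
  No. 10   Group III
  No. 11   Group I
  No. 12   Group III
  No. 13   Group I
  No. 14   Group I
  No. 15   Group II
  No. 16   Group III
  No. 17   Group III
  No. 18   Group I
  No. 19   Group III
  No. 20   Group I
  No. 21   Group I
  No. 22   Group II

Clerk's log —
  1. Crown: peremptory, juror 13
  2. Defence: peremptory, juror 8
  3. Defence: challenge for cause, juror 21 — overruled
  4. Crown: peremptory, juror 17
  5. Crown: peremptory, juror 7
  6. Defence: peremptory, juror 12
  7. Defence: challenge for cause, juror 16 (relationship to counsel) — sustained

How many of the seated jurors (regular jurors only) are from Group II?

4

Removed: #7, #8, #12, #13, #16, #17.
Seated jurors 1–12: #1, #2, #3, #4, #5, #6, #9, #10, #11, #14, #15, #18 (alternates #19 not counted).
Of those, in Group II: #3, #6, #9, #15 → 4.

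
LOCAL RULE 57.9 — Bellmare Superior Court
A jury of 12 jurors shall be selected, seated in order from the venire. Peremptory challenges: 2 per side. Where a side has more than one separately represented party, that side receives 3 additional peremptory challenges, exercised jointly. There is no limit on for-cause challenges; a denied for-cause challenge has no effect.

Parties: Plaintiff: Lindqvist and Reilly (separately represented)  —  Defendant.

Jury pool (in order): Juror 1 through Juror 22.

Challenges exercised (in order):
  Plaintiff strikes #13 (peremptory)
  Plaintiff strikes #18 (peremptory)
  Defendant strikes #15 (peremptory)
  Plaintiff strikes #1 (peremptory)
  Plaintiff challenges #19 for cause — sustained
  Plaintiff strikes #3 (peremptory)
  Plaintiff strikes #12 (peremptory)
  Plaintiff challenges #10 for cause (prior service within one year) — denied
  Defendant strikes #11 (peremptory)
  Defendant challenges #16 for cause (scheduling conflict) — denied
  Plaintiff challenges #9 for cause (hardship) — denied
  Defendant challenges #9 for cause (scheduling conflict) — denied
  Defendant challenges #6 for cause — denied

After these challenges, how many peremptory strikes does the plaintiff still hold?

Plaintiff allotment: 2 base + 3 multi-party = 5.
Plaintiff peremptories used: #13, #18, #1, #3, #12 — 5 (for-cause on #19, #10, #9 don't count).
Remaining: 5 − 5 = 0.

0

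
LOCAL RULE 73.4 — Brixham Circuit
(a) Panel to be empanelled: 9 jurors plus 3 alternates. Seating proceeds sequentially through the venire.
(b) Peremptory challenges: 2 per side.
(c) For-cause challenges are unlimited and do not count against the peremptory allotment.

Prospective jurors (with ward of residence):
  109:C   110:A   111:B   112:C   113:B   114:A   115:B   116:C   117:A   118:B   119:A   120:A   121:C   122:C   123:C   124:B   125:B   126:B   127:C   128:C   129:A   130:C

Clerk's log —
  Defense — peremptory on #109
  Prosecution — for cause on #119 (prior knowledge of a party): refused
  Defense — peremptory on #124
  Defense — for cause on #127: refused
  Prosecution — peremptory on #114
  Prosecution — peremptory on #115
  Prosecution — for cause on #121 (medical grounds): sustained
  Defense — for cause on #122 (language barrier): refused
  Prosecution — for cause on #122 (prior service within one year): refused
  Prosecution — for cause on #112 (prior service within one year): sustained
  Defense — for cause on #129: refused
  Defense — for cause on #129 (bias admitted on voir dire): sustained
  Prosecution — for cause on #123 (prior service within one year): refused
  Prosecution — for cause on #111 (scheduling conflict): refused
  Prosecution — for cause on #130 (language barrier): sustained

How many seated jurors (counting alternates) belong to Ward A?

4

Removed: #109, #112, #114, #115, #121, #124, #129, #130.
Seated (12 incl. alternates): #110, #111, #113, #116, #117, #118, #119, #120, #122, #123, #125, #126.
Of those, in Ward A: #110, #117, #119, #120 → 4.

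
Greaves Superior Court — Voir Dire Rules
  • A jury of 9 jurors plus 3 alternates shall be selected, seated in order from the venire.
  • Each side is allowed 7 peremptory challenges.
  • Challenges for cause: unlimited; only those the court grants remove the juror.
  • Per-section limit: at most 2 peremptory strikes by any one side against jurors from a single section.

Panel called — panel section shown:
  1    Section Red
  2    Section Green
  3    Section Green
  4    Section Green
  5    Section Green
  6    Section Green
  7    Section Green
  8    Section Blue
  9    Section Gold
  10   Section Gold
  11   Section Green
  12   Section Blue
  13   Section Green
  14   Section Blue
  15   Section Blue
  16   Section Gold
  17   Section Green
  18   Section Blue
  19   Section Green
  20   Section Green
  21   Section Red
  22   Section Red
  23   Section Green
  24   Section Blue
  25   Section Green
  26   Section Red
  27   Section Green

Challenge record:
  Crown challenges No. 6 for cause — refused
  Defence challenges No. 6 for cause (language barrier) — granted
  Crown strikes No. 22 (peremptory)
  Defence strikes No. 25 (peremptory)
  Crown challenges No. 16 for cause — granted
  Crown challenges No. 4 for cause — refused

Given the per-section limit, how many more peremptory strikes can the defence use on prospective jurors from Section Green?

Defence peremptories so far: #25 — 1 of 7 used, 6 left overall.
Against Section Green: #25 — 1 used; per-section cap 2 leaves 1.
Binding limit: min(6, 1) = 1.

1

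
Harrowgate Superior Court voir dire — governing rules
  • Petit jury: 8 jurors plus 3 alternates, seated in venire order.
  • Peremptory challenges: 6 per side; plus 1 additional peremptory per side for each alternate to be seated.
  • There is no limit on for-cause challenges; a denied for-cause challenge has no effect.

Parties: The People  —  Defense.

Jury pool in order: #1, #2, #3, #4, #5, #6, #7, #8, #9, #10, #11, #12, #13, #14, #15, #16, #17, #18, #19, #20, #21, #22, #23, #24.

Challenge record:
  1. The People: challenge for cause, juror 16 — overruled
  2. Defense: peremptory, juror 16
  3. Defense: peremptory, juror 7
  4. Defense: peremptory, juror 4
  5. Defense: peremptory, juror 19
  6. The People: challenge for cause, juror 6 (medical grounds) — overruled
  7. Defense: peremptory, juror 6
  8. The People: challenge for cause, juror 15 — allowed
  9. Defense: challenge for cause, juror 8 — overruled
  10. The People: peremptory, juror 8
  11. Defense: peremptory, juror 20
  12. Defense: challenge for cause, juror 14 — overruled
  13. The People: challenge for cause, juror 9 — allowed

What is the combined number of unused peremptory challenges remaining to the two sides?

The People allotment: 6 base + 1 × 3 alternates = 9. Defense allotment: 6 base + 1 × 3 alternates = 9.
The People peremptories used: #8 — 1 (for-cause on #16, #6, #15, #9 don't count).
Defense peremptories used: #16, #7, #4, #19, #6, #20 — 6 (for-cause on #8, #14 don't count).
Remaining: (9 − 1) + (9 − 6) = 11.

11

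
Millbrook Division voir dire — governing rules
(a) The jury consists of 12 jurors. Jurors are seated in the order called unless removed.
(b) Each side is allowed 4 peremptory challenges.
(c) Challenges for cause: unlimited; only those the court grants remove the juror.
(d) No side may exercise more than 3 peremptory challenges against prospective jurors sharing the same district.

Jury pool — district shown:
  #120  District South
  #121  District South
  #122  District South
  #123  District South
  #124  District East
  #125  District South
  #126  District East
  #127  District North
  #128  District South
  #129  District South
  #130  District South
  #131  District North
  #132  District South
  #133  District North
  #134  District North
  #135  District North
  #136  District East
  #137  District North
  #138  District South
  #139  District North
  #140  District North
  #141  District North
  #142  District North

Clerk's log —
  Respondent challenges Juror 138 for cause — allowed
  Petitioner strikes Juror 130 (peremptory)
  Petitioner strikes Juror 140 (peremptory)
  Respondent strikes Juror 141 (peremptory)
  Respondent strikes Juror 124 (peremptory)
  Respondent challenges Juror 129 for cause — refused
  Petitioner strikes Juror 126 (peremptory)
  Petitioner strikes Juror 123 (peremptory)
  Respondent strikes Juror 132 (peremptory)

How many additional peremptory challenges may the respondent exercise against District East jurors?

1

Respondent peremptories so far: #141, #124, #132 — 3 of 4 used, 1 left overall.
Against District East: #124 — 1 used; per-district cap 3 leaves 2.
Binding limit: min(1, 2) = 1.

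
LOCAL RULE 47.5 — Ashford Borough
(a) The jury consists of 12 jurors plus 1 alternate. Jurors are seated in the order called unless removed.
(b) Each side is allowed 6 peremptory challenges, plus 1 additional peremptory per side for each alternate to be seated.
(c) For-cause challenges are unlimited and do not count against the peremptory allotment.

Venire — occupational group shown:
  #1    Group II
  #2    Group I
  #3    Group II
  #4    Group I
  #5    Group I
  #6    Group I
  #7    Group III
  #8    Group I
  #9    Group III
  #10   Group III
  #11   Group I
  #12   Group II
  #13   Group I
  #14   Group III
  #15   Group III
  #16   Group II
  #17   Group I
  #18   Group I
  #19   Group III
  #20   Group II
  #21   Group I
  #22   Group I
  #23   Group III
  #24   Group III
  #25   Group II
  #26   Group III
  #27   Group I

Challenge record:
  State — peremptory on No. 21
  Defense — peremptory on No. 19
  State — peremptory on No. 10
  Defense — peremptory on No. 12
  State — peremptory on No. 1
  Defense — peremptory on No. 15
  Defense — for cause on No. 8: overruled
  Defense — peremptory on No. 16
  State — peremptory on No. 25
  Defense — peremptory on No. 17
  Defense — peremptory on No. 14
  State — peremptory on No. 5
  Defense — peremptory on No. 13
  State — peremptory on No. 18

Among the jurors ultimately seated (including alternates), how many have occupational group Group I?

Removed: #1, #5, #10, #12, #13, #14, #15, #16, #17, #18, #19, #21, #25.
Seated (13 incl. alternates): #2, #3, #4, #6, #7, #8, #9, #11, #20, #22, #23, #24, #26.
Of those, in Group I: #2, #4, #6, #8, #11, #22 → 6.

6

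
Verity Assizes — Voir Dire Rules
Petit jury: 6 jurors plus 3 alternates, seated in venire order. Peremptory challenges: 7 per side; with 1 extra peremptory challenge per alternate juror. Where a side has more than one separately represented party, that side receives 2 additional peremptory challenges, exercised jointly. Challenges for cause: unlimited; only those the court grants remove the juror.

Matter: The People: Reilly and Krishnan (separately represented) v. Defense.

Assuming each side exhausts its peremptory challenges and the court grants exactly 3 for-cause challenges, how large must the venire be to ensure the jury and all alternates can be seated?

Seats to fill: 6 + 3 alternates = 9.
Peremptories — The People: 7 + 1×3 + 2 = 12; Defense: 7 + 1×3 = 10; total 22.
For-cause removals: 3.
Minimum venire: 9 + 22 + 3 = 34.

34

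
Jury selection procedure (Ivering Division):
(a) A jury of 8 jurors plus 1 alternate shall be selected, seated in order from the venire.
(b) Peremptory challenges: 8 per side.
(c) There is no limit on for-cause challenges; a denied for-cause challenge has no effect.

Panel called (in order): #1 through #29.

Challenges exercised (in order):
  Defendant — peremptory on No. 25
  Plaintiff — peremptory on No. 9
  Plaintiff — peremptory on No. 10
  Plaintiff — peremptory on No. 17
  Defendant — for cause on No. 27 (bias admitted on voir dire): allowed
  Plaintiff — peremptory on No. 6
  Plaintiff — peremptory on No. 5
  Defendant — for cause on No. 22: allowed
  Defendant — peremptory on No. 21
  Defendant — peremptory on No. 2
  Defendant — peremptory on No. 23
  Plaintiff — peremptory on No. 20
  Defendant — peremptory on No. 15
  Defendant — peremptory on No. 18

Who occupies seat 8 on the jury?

Removed: #2, #5, #6, #9, #10, #15, #17, #18, #20, #21, #22, #23, #25, #27.
Seating in order: seats 1–8 → #1, #3, #4, #7, #8, #11, #12, #13; alternates → #14.
So seat 8 is #13.

13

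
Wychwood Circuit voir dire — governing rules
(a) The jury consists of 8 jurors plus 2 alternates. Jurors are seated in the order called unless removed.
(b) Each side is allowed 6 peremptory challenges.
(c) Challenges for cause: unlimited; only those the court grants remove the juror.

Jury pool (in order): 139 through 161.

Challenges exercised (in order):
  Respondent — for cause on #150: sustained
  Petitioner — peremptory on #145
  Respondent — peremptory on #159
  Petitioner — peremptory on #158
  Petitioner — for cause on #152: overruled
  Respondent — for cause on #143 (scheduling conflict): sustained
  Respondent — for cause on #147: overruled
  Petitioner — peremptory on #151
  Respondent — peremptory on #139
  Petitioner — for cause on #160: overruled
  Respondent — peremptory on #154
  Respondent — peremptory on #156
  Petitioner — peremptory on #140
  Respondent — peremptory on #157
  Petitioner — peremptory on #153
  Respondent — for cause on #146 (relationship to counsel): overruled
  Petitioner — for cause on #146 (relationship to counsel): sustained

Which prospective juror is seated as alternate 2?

Removed: #139, #140, #143, #145, #146, #150, #151, #153, #154, #156, #157, #158, #159. (#147, #152, #160 stay — for-cause denied.)
Filling seats in venire order through position 10: #141, #142, #144, #147, #148, #149, #152, #155, #160, #161.
So alternate 2 is #161.

161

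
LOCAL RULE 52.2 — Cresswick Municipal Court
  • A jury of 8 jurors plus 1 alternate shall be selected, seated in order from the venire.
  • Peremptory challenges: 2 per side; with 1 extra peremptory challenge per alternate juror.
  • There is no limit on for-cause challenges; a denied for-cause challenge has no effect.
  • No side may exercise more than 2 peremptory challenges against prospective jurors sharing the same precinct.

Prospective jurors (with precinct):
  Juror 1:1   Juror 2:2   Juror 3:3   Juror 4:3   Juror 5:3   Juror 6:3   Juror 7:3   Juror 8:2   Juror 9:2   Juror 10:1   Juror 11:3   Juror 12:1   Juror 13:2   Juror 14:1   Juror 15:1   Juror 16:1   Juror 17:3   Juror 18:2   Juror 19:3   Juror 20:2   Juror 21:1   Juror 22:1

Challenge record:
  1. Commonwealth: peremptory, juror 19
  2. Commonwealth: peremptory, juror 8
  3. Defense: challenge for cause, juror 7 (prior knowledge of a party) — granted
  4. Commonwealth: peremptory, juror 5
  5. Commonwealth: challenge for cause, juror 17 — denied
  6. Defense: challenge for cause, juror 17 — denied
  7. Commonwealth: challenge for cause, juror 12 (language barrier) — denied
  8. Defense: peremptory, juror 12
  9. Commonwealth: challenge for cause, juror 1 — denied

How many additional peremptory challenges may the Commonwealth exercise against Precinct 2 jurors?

Commonwealth peremptories so far: #19, #8, #5 — 3 of 3 used, 0 left overall.
Against Precinct 2: #8 — 1 used; per-precinct cap 2 leaves 1.
Binding limit: min(0, 1) = 0.

0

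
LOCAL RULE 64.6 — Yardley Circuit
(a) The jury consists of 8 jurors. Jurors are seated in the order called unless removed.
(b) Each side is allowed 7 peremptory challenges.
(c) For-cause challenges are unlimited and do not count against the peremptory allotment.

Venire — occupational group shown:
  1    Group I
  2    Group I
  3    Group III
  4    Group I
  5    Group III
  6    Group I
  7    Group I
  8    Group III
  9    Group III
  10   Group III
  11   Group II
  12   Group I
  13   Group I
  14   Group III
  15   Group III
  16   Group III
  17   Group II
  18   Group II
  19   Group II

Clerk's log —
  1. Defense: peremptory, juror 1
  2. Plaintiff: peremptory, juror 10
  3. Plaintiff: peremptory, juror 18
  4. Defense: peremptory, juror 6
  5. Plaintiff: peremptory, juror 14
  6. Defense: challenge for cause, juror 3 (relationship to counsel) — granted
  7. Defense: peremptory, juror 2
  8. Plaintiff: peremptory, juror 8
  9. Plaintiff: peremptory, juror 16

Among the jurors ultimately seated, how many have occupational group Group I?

Removed: #1, #2, #3, #6, #8, #10, #14, #16, #18.
Seated jurors 1–8: #4, #5, #7, #9, #11, #12, #13, #15.
Of those, in Group I: #4, #7, #12, #13 → 4.

4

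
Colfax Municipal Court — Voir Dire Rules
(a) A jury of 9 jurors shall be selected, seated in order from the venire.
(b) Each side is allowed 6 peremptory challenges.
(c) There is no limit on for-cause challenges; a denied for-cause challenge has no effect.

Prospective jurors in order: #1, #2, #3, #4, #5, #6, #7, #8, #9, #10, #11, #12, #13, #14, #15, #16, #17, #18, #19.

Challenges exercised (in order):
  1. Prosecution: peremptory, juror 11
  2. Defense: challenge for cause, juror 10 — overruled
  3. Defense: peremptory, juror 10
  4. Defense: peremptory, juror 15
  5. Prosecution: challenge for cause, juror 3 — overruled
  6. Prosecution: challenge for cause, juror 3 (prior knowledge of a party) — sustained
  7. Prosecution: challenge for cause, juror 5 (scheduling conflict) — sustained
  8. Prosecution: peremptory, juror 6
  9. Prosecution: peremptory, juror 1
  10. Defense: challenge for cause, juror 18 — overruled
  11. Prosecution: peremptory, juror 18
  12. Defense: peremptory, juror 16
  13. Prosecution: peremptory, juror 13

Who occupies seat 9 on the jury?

Removed: #1, #3, #5, #6, #10, #11, #13, #15, #16, #18.
Filling seats in venire order through position 9: #2, #4, #7, #8, #9, #12, #14, #17, #19.
So seat 9 is #19.

19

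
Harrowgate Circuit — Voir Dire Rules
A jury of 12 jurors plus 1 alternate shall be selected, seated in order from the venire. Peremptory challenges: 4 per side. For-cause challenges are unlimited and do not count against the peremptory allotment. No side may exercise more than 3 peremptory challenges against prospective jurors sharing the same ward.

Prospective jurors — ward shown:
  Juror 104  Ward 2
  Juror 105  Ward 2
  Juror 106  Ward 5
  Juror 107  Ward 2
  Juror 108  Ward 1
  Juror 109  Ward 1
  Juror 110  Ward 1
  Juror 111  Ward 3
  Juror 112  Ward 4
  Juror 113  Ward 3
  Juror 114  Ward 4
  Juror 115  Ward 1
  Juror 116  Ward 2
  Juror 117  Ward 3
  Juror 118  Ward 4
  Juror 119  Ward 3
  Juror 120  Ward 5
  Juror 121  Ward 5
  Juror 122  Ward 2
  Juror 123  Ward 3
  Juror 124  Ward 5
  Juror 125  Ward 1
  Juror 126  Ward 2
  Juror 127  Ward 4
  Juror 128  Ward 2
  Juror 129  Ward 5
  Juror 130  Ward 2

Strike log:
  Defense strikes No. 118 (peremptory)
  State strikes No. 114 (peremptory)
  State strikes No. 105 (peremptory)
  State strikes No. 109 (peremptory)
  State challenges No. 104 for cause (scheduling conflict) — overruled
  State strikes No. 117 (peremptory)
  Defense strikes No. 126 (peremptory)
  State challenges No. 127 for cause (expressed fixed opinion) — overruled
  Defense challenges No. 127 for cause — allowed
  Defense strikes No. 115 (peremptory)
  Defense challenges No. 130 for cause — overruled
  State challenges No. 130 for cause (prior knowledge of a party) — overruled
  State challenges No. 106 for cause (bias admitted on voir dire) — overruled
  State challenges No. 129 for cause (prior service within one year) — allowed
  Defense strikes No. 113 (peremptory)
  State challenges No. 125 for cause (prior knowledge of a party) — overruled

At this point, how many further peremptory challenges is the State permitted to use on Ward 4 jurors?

State peremptories so far: #114, #105, #109, #117 — 4 of 4 used, 0 left overall.
Against Ward 4: #114 — 1 used; per-ward cap 3 leaves 2.
Binding limit: min(0, 2) = 0.

0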